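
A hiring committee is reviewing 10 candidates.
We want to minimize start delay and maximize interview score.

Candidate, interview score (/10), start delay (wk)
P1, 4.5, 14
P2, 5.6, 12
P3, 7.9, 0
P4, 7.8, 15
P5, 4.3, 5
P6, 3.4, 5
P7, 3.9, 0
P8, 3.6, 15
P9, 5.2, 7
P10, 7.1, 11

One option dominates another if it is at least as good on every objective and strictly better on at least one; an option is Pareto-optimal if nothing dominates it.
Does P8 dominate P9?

P8 vs P9: P8 is worse on interview score (3.6 vs 5.2), so it does not dominate P9.

No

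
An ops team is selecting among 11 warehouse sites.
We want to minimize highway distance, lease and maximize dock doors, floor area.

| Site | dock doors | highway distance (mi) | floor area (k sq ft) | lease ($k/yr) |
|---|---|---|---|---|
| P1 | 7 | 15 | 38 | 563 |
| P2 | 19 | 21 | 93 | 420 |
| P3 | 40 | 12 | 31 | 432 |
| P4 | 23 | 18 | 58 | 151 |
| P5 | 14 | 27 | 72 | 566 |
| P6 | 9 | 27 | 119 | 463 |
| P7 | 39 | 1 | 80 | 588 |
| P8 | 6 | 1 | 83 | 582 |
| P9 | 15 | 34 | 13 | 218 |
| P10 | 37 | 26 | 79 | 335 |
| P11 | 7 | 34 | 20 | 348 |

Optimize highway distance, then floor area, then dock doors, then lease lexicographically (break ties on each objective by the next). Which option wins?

P8

First minimize highway distance: best is 1, kept {P7, P8}.
Then maximize floor area: best is 83, kept {P8}.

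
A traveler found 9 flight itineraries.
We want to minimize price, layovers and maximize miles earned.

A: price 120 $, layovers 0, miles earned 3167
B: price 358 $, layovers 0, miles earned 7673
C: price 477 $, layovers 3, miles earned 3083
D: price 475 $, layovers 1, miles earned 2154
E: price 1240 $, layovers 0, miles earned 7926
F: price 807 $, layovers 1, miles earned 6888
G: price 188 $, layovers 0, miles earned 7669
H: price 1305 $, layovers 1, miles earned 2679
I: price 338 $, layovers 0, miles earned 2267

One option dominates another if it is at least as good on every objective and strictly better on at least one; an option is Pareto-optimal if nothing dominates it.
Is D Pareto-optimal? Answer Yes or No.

A vs D: price 120≤475, layovers 0≤1, miles earned 3167≥2154 — A is at least as good on every objective and strictly better on at least one, so A dominates D.

No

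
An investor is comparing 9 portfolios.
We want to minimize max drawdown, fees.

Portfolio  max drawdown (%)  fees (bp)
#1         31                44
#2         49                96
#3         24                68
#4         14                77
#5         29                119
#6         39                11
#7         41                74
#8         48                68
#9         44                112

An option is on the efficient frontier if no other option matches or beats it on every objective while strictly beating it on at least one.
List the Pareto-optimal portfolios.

#1, #3, #4, #6

#1: not dominated.
#2: dominated by #1 (max drawdown 31≤49, fees 44≤96).
#3: not dominated.
#4: not dominated (best max drawdown).
#5: dominated by #3 (max drawdown 24≤29, fees 68≤119).
#6: not dominated (best fees).
#7: dominated by #1 (max drawdown 31≤41, fees 44≤74).
#8: dominated by #1 (max drawdown 31≤48, fees 44≤68).
#9: dominated by #1 (max drawdown 31≤44, fees 44≤112).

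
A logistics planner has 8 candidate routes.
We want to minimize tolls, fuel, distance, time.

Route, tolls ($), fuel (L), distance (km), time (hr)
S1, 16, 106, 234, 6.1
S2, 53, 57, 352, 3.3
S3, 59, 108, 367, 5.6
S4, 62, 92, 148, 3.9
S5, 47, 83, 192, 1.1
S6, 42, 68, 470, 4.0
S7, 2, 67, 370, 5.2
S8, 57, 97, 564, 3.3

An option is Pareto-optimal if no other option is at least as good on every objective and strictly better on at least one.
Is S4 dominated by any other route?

S1: worse on fuel (106 vs 92).
S2: worse on distance (352 vs 148).
S3: worse on fuel (108 vs 92).
S5: worse on distance (192 vs 148).
S6: worse on distance (470 vs 148).
S7: worse on distance (370 vs 148).
S8: worse on fuel (97 vs 92).
No option is at least as good as S4 on every objective and strictly better on one.

No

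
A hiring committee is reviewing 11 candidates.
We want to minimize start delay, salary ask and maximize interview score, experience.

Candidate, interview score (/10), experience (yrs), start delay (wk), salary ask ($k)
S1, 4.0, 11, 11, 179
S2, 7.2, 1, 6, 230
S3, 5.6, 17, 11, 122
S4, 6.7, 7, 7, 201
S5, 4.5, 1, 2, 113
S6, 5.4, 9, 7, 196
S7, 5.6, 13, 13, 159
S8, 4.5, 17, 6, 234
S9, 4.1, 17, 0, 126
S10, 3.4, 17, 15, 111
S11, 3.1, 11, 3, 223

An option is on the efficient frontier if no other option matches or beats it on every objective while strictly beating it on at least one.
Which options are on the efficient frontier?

S2, S3, S4, S5, S6, S8, S9, S10

S1: dominated by S3 (interview score 5.6≥4.0, experience 17≥11, start delay 11≤11, salary ask 122≤179).
S2: not dominated (best interview score).
S3: not dominated.
S4: not dominated.
S5: not dominated.
S6: not dominated.
S7: dominated by S3 (interview score 5.6≥5.6, experience 17≥13, start delay 11≤13, salary ask 122≤159).
S8: not dominated.
S9: not dominated (best start delay).
S10: not dominated (best salary ask).
S11: dominated by S9 (interview score 4.1≥3.1, experience 17≥11, start delay 0≤3, salary ask 126≤223).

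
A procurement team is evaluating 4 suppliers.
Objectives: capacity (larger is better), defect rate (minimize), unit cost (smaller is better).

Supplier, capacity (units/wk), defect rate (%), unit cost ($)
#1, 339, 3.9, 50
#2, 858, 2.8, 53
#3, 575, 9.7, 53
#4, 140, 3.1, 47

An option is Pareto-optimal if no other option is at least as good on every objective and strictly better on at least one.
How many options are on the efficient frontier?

3

#1: not dominated.
#2: not dominated (best capacity).
#3: dominated by #2 (capacity 858≥575, defect rate 2.8≤9.7, unit cost 53≤53).
#4: not dominated (best unit cost).
Pareto-optimal: #1, #2, #4 → 3.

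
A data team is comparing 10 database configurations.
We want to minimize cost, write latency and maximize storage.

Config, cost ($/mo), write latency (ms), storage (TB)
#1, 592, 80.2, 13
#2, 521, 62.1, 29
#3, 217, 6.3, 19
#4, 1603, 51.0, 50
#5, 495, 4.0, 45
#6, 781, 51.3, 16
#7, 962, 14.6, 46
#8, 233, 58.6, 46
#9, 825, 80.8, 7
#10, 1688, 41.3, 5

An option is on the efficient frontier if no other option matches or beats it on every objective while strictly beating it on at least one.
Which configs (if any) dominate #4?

none

#1: worse on write latency (80.2 vs 51.0).
#2: worse on write latency (62.1 vs 51.0).
#3: worse on storage (19 vs 50).
#5: worse on storage (45 vs 50).
#6: worse on write latency (51.3 vs 51.0).
#7: worse on storage (46 vs 50).
#8: worse on write latency (58.6 vs 51.0).
#9: worse on write latency (80.8 vs 51.0).
#10: worse on cost (1688 vs 1603).
No option dominates #4.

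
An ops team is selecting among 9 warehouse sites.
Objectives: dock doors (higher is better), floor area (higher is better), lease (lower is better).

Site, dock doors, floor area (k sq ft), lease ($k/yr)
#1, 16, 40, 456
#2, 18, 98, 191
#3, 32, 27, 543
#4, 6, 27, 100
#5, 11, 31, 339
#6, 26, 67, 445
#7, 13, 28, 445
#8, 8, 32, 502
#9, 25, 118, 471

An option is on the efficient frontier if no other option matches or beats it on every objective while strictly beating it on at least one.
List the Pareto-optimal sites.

#2, #3, #4, #6, #9

#1: dominated by #2 (dock doors 18≥16, floor area 98≥40, lease 191≤456).
#2: not dominated.
#3: not dominated (best dock doors).
#4: not dominated (best lease).
#5: dominated by #2 (dock doors 18≥11, floor area 98≥31, lease 191≤339).
#6: not dominated.
#7: dominated by #2 (dock doors 18≥13, floor area 98≥28, lease 191≤445).
#8: dominated by #1 (dock doors 16≥8, floor area 40≥32, lease 456≤502).
#9: not dominated (best floor area).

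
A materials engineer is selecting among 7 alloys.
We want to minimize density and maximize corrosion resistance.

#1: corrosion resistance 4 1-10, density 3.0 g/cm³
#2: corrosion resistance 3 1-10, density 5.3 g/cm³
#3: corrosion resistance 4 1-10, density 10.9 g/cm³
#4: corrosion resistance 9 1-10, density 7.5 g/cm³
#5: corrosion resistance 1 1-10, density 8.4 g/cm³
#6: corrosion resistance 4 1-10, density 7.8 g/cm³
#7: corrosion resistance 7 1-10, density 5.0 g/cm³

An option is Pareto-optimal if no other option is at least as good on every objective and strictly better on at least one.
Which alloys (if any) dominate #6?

#1, #4, #7

#1: corrosion resistance 4≥4, density 3.0≤7.8 — dominates #6.
#4: corrosion resistance 9≥4, density 7.5≤7.8 — dominates #6.
#7: corrosion resistance 7≥4, density 5.0≤7.8 — dominates #6.
Others (#2, #3, #5) are each worse than #6 on at least one objective.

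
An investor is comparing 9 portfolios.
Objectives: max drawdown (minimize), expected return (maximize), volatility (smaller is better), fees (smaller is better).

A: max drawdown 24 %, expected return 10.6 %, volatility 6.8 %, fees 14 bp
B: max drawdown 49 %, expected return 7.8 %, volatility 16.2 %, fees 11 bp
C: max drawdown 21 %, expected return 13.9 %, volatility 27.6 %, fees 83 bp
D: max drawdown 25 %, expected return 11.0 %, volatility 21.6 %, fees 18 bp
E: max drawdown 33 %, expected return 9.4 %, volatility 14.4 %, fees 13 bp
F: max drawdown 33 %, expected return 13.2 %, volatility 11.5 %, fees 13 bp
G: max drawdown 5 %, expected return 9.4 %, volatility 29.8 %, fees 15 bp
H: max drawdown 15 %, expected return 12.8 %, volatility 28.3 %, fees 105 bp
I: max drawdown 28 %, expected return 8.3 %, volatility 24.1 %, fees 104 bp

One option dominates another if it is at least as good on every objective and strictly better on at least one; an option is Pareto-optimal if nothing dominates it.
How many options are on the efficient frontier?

A: not dominated (best volatility).
B: not dominated (best fees).
C: not dominated (best expected return).
D: not dominated.
E: dominated by F (max drawdown 33≤33, expected return 13.2≥9.4, volatility 11.5≤14.4, fees 13≤13).
F: not dominated.
G: not dominated (best max drawdown).
H: not dominated.
I: dominated by A (max drawdown 24≤28, expected return 10.6≥8.3, volatility 6.8≤24.1, fees 14≤104).
Pareto-optimal: A, B, C, D, F, G, H → 7.

7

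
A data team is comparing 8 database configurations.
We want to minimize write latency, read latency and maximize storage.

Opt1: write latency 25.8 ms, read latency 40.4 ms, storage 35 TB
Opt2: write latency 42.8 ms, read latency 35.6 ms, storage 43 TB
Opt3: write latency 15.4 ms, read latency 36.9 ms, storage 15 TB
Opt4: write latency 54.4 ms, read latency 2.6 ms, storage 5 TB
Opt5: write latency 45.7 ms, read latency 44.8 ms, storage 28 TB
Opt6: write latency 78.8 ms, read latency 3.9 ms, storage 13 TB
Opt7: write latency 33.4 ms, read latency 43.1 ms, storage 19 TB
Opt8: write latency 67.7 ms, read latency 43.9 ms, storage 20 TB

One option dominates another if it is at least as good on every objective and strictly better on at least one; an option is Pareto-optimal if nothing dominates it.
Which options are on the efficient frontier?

Opt1: not dominated.
Opt2: not dominated (best storage).
Opt3: not dominated (best write latency).
Opt4: not dominated (best read latency).
Opt5: dominated by Opt1 (write latency 25.8≤45.7, read latency 40.4≤44.8, storage 35≥28).
Opt6: not dominated.
Opt7: dominated by Opt1 (write latency 25.8≤33.4, read latency 40.4≤43.1, storage 35≥19).
Opt8: dominated by Opt1 (write latency 25.8≤67.7, read latency 40.4≤43.9, storage 35≥20).

Opt1, Opt2, Opt3, Opt4, Opt6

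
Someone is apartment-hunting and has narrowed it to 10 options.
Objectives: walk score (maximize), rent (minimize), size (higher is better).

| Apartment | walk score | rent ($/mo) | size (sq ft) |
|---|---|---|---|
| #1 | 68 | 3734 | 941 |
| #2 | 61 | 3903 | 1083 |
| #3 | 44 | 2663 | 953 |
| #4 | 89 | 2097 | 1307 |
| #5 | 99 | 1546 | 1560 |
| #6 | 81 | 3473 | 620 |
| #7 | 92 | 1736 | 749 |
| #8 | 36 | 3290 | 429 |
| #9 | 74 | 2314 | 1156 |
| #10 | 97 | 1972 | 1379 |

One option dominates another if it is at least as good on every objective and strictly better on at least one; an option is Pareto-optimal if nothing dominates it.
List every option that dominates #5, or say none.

#1: worse on walk score (68 vs 99).
#2: worse on walk score (61 vs 99).
#3: worse on walk score (44 vs 99).
#4: worse on walk score (89 vs 99).
#6: worse on walk score (81 vs 99).
#7: worse on walk score (92 vs 99).
#8: worse on walk score (36 vs 99).
#9: worse on walk score (74 vs 99).
#10: worse on walk score (97 vs 99).
No option dominates #5.

none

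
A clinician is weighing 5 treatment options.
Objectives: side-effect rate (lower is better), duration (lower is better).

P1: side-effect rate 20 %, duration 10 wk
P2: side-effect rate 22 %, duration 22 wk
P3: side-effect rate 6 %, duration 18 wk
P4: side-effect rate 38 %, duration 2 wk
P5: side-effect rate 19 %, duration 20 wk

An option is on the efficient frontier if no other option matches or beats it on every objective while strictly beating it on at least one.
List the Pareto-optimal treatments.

P1: not dominated.
P2: dominated by P1 (side-effect rate 20≤22, duration 10≤22).
P3: not dominated (best side-effect rate).
P4: not dominated (best duration).
P5: dominated by P3 (side-effect rate 6≤19, duration 18≤20).

P1, P3, P4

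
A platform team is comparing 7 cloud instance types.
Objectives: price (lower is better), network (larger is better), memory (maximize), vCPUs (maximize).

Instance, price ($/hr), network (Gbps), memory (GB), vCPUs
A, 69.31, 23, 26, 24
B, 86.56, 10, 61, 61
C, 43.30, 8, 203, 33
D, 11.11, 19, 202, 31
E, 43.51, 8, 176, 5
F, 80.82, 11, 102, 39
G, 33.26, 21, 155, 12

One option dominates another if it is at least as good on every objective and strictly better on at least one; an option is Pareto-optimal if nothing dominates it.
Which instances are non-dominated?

A, B, C, D, F, G

A: not dominated (best network).
B: not dominated (best vCPUs).
C: not dominated (best memory).
D: not dominated (best price).
E: dominated by C (price 43.30≤43.51, network 8≥8, memory 203≥176, vCPUs 33≥5).
F: not dominated.
G: not dominated.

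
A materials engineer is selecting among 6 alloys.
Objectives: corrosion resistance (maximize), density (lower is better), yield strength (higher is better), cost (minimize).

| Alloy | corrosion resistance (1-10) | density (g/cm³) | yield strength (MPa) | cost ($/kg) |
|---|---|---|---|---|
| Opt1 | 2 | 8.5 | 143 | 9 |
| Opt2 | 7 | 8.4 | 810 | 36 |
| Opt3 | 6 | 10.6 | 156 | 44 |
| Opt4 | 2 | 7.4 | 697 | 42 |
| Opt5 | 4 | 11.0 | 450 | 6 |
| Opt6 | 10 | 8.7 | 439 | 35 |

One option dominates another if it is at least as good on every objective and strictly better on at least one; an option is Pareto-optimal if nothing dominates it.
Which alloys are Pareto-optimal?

Opt1, Opt2, Opt4, Opt5, Opt6

Opt1: not dominated.
Opt2: not dominated (best yield strength).
Opt3: dominated by Opt2 (corrosion resistance 7≥6, density 8.4≤10.6, yield strength 810≥156, cost 36≤44).
Opt4: not dominated (best density).
Opt5: not dominated (best cost).
Opt6: not dominated (best corrosion resistance).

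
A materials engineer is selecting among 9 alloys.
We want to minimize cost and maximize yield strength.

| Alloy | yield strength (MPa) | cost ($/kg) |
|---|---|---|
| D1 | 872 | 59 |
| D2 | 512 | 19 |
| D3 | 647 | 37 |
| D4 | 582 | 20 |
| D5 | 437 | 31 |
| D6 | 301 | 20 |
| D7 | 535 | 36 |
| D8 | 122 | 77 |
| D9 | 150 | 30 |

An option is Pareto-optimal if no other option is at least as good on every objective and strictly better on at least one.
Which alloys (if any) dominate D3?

none

D1: worse on cost (59 vs 37).
D2: worse on yield strength (512 vs 647).
D4: worse on yield strength (582 vs 647).
D5: worse on yield strength (437 vs 647).
D6: worse on yield strength (301 vs 647).
D7: worse on yield strength (535 vs 647).
D8: worse on yield strength (122 vs 647).
D9: worse on yield strength (150 vs 647).
No option dominates D3.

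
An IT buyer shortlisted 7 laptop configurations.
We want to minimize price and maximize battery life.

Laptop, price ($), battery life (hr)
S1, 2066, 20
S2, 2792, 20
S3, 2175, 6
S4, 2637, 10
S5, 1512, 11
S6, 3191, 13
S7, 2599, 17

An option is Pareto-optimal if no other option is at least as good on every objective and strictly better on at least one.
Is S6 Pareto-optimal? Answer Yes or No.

S1 vs S6: price 2066≤3191, battery life 20≥13 — S1 is at least as good on every objective and strictly better on at least one, so S1 dominates S6.

No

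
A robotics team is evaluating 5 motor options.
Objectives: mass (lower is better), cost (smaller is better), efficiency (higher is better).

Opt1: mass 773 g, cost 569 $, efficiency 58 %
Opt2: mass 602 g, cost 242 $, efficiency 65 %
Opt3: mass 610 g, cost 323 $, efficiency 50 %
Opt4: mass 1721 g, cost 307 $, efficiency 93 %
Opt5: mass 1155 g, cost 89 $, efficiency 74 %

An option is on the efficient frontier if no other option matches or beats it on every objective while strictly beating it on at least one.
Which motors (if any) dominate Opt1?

Opt2: mass 602≤773, cost 242≤569, efficiency 65≥58 — dominates Opt1.
Others (Opt3, Opt4, Opt5) are each worse than Opt1 on at least one objective.

Opt2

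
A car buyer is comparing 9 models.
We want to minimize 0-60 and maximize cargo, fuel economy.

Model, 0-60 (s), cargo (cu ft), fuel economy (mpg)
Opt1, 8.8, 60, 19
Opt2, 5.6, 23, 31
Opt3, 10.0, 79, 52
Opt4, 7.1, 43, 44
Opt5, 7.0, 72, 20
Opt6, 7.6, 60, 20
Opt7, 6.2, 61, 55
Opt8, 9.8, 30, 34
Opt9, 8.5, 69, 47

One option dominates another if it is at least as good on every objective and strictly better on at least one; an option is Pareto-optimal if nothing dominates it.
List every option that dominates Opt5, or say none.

Opt1: worse on 0-60 (8.8 vs 7.0).
Opt2: worse on cargo (23 vs 72).
Opt3: worse on 0-60 (10.0 vs 7.0).
Opt4: worse on 0-60 (7.1 vs 7.0).
Opt6: worse on 0-60 (7.6 vs 7.0).
Opt7: worse on cargo (61 vs 72).
Opt8: worse on 0-60 (9.8 vs 7.0).
Opt9: worse on 0-60 (8.5 vs 7.0).
No option dominates Opt5.

none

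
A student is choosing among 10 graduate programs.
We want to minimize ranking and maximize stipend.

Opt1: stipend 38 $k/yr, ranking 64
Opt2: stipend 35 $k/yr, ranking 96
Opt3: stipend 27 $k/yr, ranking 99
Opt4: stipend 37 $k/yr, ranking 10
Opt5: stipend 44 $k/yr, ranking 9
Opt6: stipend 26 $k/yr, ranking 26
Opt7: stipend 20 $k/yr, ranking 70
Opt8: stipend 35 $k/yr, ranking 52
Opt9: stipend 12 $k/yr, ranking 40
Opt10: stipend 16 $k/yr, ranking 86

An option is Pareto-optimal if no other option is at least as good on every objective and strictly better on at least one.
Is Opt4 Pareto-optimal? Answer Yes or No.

No

Opt5 vs Opt4: stipend 44≥37, ranking 9≤10 — Opt5 is at least as good on every objective and strictly better on at least one, so Opt5 dominates Opt4.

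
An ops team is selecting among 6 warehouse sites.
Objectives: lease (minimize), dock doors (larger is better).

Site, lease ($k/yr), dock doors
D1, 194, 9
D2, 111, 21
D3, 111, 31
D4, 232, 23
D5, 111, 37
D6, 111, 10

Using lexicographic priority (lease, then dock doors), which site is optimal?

First minimize lease: best is 111, kept {D2, D3, D5, D6}.
Then maximize dock doors: best is 37, kept {D5}.

D5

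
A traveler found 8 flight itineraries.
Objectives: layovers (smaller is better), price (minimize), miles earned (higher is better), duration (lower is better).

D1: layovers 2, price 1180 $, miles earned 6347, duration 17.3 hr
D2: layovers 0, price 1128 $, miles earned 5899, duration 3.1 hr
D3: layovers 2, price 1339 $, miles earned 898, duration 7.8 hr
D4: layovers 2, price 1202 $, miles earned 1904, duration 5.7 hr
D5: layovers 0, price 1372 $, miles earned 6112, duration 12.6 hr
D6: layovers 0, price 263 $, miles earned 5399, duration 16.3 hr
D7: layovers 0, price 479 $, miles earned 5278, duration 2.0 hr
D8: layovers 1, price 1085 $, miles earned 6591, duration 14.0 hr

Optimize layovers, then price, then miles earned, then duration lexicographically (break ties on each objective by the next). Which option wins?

First minimize layovers: best is 0, kept {D2, D5, D6, D7}.
Then minimize price: best is 263, kept {D6}.

D6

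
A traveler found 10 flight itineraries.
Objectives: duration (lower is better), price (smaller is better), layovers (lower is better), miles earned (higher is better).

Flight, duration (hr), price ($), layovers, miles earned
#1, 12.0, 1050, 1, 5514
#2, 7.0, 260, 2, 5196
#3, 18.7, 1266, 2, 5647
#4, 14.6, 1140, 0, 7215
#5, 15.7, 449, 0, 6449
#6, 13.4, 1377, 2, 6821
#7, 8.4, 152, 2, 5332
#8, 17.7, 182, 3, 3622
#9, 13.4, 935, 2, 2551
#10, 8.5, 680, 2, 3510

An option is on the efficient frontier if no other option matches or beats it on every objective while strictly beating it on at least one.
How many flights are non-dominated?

6

#1: not dominated.
#2: not dominated (best duration).
#3: dominated by #4 (duration 14.6≤18.7, price 1140≤1266, layovers 0≤2, miles earned 7215≥5647).
#4: not dominated (best miles earned).
#5: not dominated.
#6: not dominated.
#7: not dominated (best price).
#8: dominated by #7 (duration 8.4≤17.7, price 152≤182, layovers 2≤3, miles earned 5332≥3622).
#9: dominated by #2 (duration 7.0≤13.4, price 260≤935, layovers 2≤2, miles earned 5196≥2551).
#10: dominated by #2 (duration 7.0≤8.5, price 260≤680, layovers 2≤2, miles earned 5196≥3510).
Pareto-optimal: #1, #2, #4, #5, #6, #7 → 6.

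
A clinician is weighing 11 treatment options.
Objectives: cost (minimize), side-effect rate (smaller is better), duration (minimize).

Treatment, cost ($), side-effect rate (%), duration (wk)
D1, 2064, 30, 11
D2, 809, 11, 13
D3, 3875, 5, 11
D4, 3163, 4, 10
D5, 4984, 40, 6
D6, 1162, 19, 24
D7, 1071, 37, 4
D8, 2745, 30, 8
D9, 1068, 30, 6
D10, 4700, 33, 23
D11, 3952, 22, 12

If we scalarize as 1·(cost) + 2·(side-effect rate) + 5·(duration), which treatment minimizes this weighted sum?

D2

D1: 1·2064 + 2·30 + 5·11 = 2179
D2: 1·809 + 2·11 + 5·13 = 896
D3: 1·3875 + 2·5 + 5·11 = 3940
D4: 1·3163 + 2·4 + 5·10 = 3221
D5: 1·4984 + 2·40 + 5·6 = 5094
D6: 1·1162 + 2·19 + 5·24 = 1320
D7: 1·1071 + 2·37 + 5·4 = 1165
D8: 1·2745 + 2·30 + 5·8 = 2845
D9: 1·1068 + 2·30 + 5·6 = 1158
D10: 1·4700 + 2·33 + 5·23 = 4881
D11: 1·3952 + 2·22 + 5·12 = 4056
Lowest: D2 at 896.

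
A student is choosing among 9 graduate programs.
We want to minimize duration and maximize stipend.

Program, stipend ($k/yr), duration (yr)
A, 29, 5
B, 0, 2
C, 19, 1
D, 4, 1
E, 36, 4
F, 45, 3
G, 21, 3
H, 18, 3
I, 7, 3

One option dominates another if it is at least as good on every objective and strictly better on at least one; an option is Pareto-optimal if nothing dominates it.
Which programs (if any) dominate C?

none

A: worse on duration (5 vs 1).
B: worse on stipend (0 vs 19).
D: worse on stipend (4 vs 19).
E: worse on duration (4 vs 1).
F: worse on duration (3 vs 1).
G: worse on duration (3 vs 1).
H: worse on stipend (18 vs 19).
I: worse on stipend (7 vs 19).
No option dominates C.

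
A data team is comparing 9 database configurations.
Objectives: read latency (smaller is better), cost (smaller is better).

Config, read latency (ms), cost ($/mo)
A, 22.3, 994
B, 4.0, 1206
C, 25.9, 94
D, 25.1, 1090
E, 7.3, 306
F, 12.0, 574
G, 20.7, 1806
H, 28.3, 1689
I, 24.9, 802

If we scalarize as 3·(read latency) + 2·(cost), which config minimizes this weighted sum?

A: 3·22.3 + 2·994 = 2054.9
B: 3·4.0 + 2·1206 = 2424.0
C: 3·25.9 + 2·94 = 265.7
D: 3·25.1 + 2·1090 = 2255.3
E: 3·7.3 + 2·306 = 633.9
F: 3·12.0 + 2·574 = 1184.0
G: 3·20.7 + 2·1806 = 3674.1
H: 3·28.3 + 2·1689 = 3462.9
I: 3·24.9 + 2·802 = 1678.7
Lowest: C at 265.7.

C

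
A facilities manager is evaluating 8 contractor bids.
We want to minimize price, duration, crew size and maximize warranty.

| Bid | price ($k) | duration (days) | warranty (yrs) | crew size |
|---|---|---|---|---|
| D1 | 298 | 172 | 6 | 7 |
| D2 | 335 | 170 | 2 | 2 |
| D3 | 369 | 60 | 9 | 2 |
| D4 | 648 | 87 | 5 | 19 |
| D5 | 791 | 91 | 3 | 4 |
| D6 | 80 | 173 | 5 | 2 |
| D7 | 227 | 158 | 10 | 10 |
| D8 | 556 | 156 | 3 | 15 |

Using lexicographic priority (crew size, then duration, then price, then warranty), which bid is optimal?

D3

First minimize crew size: best is 2, kept {D2, D3, D6}.
Then minimize duration: best is 60, kept {D3}.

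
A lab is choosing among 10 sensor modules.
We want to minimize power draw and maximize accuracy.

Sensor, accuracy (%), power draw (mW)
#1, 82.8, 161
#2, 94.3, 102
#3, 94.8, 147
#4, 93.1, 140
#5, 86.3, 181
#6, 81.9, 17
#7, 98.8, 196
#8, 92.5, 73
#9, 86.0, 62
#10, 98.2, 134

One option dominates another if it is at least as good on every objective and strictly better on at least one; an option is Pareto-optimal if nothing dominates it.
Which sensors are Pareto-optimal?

#1: dominated by #2 (accuracy 94.3≥82.8, power draw 102≤161).
#2: not dominated.
#3: dominated by #10 (accuracy 98.2≥94.8, power draw 134≤147).
#4: dominated by #2 (accuracy 94.3≥93.1, power draw 102≤140).
#5: dominated by #2 (accuracy 94.3≥86.3, power draw 102≤181).
#6: not dominated (best power draw).
#7: not dominated (best accuracy).
#8: not dominated.
#9: not dominated.
#10: not dominated.

#2, #6, #7, #8, #9, #10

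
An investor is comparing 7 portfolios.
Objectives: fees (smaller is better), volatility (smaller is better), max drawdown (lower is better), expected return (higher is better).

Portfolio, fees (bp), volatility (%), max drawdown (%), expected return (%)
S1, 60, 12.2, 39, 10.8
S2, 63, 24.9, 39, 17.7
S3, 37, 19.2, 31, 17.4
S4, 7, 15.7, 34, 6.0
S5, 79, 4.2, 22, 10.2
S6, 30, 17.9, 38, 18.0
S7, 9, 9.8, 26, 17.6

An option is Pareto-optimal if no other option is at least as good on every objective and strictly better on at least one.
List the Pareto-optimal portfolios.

S4, S5, S6, S7

S1: dominated by S7 (fees 9≤60, volatility 9.8≤12.2, max drawdown 26≤39, expected return 17.6≥10.8).
S2: dominated by S6 (fees 30≤63, volatility 17.9≤24.9, max drawdown 38≤39, expected return 18.0≥17.7).
S3: dominated by S7 (fees 9≤37, volatility 9.8≤19.2, max drawdown 26≤31, expected return 17.6≥17.4).
S4: not dominated (best fees).
S5: not dominated (best volatility).
S6: not dominated (best expected return).
S7: not dominated.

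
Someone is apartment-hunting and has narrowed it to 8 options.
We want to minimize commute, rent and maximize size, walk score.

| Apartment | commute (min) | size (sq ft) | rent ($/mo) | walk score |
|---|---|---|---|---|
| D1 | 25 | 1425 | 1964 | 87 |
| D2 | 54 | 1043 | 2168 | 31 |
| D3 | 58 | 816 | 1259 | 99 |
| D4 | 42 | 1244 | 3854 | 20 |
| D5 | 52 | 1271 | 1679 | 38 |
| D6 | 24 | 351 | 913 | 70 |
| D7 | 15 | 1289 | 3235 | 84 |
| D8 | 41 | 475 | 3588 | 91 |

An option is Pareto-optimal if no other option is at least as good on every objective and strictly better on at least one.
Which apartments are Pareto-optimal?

D1, D3, D5, D6, D7, D8

D1: not dominated (best size).
D2: dominated by D1 (commute 25≤54, size 1425≥1043, rent 1964≤2168, walk score 87≥31).
D3: not dominated (best walk score).
D4: dominated by D1 (commute 25≤42, size 1425≥1244, rent 1964≤3854, walk score 87≥20).
D5: not dominated.
D6: not dominated (best rent).
D7: not dominated (best commute).
D8: not dominated.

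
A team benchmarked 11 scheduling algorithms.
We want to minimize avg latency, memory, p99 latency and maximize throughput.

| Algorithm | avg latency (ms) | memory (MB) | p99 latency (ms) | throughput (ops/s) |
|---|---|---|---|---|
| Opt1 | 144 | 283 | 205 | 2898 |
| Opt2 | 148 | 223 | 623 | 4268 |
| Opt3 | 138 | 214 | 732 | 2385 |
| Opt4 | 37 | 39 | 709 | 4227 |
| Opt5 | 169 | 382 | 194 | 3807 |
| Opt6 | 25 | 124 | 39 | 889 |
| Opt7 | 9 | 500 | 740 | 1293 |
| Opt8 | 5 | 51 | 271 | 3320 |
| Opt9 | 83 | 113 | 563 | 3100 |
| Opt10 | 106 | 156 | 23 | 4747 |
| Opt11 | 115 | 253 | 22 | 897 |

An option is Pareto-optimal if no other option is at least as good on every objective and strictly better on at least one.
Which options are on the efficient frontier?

Opt1: dominated by Opt10 (avg latency 106≤144, memory 156≤283, p99 latency 23≤205, throughput 4747≥2898).
Opt2: dominated by Opt10 (avg latency 106≤148, memory 156≤223, p99 latency 23≤623, throughput 4747≥4268).
Opt3: dominated by Opt4 (avg latency 37≤138, memory 39≤214, p99 latency 709≤732, throughput 4227≥2385).
Opt4: not dominated (best memory).
Opt5: dominated by Opt10 (avg latency 106≤169, memory 156≤382, p99 latency 23≤194, throughput 4747≥3807).
Opt6: not dominated.
Opt7: dominated by Opt8 (avg latency 5≤9, memory 51≤500, p99 latency 271≤740, throughput 3320≥1293).
Opt8: not dominated (best avg latency).
Opt9: dominated by Opt8 (avg latency 5≤83, memory 51≤113, p99 latency 271≤563, throughput 3320≥3100).
Opt10: not dominated (best throughput).
Opt11: not dominated (best p99 latency).

Opt4, Opt6, Opt8, Opt10, Opt11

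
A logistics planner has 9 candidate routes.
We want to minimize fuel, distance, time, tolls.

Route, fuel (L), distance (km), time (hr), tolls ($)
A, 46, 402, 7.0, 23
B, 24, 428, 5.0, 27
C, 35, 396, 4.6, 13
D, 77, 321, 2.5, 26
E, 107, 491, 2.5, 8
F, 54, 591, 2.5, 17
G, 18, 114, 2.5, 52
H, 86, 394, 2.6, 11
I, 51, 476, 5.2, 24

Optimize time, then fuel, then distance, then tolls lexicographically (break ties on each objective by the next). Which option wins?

First minimize time: best is 2.5, kept {D, E, F, G}.
Then minimize fuel: best is 18, kept {G}.

G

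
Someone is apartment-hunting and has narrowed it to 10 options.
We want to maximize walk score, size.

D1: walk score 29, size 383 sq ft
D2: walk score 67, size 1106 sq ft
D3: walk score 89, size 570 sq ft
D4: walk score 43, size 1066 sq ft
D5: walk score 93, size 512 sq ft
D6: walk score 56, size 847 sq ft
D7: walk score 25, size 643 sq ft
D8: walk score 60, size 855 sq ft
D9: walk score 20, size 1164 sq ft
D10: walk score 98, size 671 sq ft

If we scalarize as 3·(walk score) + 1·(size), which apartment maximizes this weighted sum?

D2

D1: 3·29 + 1·383 = 470
D2: 3·67 + 1·1106 = 1307
D3: 3·89 + 1·570 = 837
D4: 3·43 + 1·1066 = 1195
D5: 3·93 + 1·512 = 791
D6: 3·56 + 1·847 = 1015
D7: 3·25 + 1·643 = 718
D8: 3·60 + 1·855 = 1035
D9: 3·20 + 1·1164 = 1224
D10: 3·98 + 1·671 = 965
Highest: D2 at 1307.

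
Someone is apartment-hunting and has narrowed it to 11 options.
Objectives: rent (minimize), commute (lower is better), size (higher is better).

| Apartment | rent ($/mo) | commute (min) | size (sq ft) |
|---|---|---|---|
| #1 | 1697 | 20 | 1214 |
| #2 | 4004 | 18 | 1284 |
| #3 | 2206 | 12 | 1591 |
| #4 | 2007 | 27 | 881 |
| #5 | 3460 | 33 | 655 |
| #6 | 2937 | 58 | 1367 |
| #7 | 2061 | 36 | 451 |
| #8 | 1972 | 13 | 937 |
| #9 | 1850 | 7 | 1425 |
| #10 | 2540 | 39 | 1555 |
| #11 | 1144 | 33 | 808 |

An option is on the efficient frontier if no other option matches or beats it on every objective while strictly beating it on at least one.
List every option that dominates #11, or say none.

#1: worse on rent (1697 vs 1144).
#2: worse on rent (4004 vs 1144).
#3: worse on rent (2206 vs 1144).
#4: worse on rent (2007 vs 1144).
#5: worse on rent (3460 vs 1144).
#6: worse on rent (2937 vs 1144).
#7: worse on rent (2061 vs 1144).
#8: worse on rent (1972 vs 1144).
#9: worse on rent (1850 vs 1144).
#10: worse on rent (2540 vs 1144).
No option dominates #11.

none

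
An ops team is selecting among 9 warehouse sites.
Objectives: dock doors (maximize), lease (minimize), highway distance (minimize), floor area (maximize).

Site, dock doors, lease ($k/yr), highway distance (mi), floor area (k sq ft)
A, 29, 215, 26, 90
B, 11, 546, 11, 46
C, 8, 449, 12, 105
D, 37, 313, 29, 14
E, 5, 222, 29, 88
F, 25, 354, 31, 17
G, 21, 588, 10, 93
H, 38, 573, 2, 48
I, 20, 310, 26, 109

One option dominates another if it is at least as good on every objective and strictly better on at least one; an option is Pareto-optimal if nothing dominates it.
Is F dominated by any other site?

A vs F: dock doors 29≥25, lease 215≤354, highway distance 26≤31, floor area 90≥17 — A is at least as good on every objective and strictly better on at least one, so A dominates F.

Yes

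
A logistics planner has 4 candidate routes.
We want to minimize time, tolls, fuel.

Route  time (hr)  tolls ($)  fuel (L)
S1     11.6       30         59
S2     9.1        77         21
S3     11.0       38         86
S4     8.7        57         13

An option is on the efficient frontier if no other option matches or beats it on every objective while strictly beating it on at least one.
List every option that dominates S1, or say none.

none

S2: worse on tolls (77 vs 30).
S3: worse on tolls (38 vs 30).
S4: worse on tolls (57 vs 30).
No option dominates S1.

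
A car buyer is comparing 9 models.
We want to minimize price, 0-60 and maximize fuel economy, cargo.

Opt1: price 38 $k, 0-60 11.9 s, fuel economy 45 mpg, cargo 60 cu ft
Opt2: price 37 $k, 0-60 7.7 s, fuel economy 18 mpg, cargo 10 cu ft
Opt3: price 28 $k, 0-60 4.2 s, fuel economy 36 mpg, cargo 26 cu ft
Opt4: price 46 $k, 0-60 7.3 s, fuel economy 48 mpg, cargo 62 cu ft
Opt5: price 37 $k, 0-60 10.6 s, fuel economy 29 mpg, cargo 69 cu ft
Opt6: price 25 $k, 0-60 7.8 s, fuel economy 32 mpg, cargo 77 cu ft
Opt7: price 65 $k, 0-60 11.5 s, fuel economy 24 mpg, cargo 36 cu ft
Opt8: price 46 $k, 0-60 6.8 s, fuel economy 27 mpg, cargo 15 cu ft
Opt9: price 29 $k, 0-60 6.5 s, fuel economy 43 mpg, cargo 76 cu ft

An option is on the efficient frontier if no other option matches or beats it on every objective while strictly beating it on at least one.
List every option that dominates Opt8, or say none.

Opt3, Opt9

Opt3: price 28≤46, 0-60 4.2≤6.8, fuel economy 36≥27, cargo 26≥15 — dominates Opt8.
Opt9: price 29≤46, 0-60 6.5≤6.8, fuel economy 43≥27, cargo 76≥15 — dominates Opt8.
Others (Opt1, Opt2, Opt4, Opt5, Opt6, Opt7) are each worse than Opt8 on at least one objective.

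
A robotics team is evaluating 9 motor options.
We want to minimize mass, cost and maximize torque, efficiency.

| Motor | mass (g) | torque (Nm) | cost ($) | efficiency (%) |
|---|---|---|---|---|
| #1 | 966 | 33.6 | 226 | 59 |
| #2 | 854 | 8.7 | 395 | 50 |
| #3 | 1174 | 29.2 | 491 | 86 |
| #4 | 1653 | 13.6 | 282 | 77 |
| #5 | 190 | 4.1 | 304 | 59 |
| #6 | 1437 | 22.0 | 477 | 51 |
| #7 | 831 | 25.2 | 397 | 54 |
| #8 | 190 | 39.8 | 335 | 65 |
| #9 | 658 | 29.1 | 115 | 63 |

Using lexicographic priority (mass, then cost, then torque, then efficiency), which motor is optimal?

#5

First minimize mass: best is 190, kept {#5, #8}.
Then minimize cost: best is 304, kept {#5}.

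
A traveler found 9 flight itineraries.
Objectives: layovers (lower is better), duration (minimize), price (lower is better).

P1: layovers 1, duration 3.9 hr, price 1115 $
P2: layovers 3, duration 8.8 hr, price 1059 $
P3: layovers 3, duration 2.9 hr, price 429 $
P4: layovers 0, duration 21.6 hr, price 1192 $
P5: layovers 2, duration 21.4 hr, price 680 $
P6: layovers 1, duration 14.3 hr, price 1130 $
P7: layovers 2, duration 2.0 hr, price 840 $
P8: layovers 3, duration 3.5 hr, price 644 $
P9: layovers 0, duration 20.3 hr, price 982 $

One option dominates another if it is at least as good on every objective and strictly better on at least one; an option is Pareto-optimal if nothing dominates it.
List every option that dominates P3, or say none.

P1: worse on duration (3.9 vs 2.9).
P2: worse on duration (8.8 vs 2.9).
P4: worse on duration (21.6 vs 2.9).
P5: worse on duration (21.4 vs 2.9).
P6: worse on duration (14.3 vs 2.9).
P7: worse on price (840 vs 429).
P8: worse on duration (3.5 vs 2.9).
P9: worse on duration (20.3 vs 2.9).
No option dominates P3.

none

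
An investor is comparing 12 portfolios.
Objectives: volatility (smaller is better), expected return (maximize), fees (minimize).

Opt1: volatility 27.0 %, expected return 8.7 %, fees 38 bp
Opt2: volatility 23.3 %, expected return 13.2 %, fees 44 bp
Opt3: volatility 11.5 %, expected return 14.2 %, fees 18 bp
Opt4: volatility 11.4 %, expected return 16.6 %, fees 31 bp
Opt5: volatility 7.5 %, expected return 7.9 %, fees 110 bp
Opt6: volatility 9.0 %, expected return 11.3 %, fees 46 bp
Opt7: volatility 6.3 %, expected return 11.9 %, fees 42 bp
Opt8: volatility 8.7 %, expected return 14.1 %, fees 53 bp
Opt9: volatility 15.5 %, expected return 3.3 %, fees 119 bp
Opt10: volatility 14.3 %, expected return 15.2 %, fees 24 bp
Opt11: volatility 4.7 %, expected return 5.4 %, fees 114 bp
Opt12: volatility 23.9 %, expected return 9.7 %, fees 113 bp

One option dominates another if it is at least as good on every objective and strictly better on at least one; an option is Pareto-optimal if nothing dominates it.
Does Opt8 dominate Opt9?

Yes

Opt8 vs Opt9: volatility 8.7≤15.5, expected return 14.1≥3.3, fees 53≤119 — Opt8 is at least as good on every objective with at least one strict improvement.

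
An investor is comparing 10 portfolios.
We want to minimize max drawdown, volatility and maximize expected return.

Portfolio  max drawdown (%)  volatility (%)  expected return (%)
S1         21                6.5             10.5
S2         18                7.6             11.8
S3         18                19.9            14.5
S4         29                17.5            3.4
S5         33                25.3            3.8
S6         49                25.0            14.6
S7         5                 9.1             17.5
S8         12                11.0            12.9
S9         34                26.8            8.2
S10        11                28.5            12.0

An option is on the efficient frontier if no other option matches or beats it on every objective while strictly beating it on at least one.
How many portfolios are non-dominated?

3

S1: not dominated (best volatility).
S2: not dominated.
S3: dominated by S7 (max drawdown 5≤18, volatility 9.1≤19.9, expected return 17.5≥14.5).
S4: dominated by S1 (max drawdown 21≤29, volatility 6.5≤17.5, expected return 10.5≥3.4).
S5: dominated by S1 (max drawdown 21≤33, volatility 6.5≤25.3, expected return 10.5≥3.8).
S6: dominated by S7 (max drawdown 5≤49, volatility 9.1≤25.0, expected return 17.5≥14.6).
S7: not dominated (best max drawdown).
S8: dominated by S7 (max drawdown 5≤12, volatility 9.1≤11.0, expected return 17.5≥12.9).
S9: dominated by S1 (max drawdown 21≤34, volatility 6.5≤26.8, expected return 10.5≥8.2).
S10: dominated by S7 (max drawdown 5≤11, volatility 9.1≤28.5, expected return 17.5≥12.0).
Pareto-optimal: S1, S2, S7 → 3.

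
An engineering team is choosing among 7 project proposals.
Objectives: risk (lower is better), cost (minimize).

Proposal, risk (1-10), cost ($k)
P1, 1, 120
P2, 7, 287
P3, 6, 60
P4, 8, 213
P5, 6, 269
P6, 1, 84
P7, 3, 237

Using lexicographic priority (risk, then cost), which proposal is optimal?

P6

First minimize risk: best is 1, kept {P1, P6}.
Then minimize cost: best is 84, kept {P6}.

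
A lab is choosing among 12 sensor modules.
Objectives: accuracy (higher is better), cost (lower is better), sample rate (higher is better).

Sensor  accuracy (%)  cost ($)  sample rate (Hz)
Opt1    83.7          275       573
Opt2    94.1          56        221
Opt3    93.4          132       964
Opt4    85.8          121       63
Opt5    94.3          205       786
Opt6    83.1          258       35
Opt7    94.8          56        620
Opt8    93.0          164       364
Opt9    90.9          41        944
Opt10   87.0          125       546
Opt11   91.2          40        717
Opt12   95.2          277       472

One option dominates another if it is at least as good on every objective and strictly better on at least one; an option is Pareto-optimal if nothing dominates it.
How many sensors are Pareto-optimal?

Opt1: dominated by Opt3 (accuracy 93.4≥83.7, cost 132≤275, sample rate 964≥573).
Opt2: dominated by Opt7 (accuracy 94.8≥94.1, cost 56≤56, sample rate 620≥221).
Opt3: not dominated (best sample rate).
Opt4: dominated by Opt2 (accuracy 94.1≥85.8, cost 56≤121, sample rate 221≥63).
Opt5: not dominated.
Opt6: dominated by Opt2 (accuracy 94.1≥83.1, cost 56≤258, sample rate 221≥35).
Opt7: not dominated.
Opt8: dominated by Opt3 (accuracy 93.4≥93.0, cost 132≤164, sample rate 964≥364).
Opt9: not dominated.
Opt10: dominated by Opt7 (accuracy 94.8≥87.0, cost 56≤125, sample rate 620≥546).
Opt11: not dominated (best cost).
Opt12: not dominated (best accuracy).
Pareto-optimal: Opt3, Opt5, Opt7, Opt9, Opt11, Opt12 → 6.

6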